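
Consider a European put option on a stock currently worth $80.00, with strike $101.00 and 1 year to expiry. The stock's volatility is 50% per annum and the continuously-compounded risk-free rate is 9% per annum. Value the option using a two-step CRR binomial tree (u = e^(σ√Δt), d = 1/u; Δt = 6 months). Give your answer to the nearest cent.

$25.01

CRR parameters: u = e^(σ√Δt) = e^(0.5·√0.5) = 1.4241, d = 1/u = 0.7022
Per-period rate: rΔt = 0.09·0.5 = 0.045, so R = e^0.045 = 1.0460
Risk-neutral probability p = (e^0.045 − 0.7022)/(1.4241 − 0.7022) = 0.3438/0.7219 = 0.4763
Terminal stock prices: S_uu = 162.2, S_ud = 80, S_dd = 39.45
Terminal payoffs (K − S): max(-61.25, 0) = 0, max(21, 0) = 21, max(61.55, 0) = 61.55
Node u (S = 113.9): V_u = e^(−0.045)·[0.4763·0.0000 + 0.5237·21.0000] = 10.5142
Node d (S = 56.18): V_d = e^(−0.045)·[0.4763·21.0000 + 0.5237·61.5545] = 40.3807
Node 0 (S = 80): V_0 = e^(−0.045)·[0.4763·10.5142 + 0.5237·40.3807] = 25.0050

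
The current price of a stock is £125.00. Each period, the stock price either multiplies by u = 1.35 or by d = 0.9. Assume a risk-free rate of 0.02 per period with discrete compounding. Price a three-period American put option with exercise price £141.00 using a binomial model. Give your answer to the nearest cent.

Risk-neutral probability p = (1 + 0.02 − 0.9)/(1.35 − 0.9) = 0.1200/0.4500 = 0.2667
Terminal stock prices: S_uuu = 307.5, S_uud = 205, S_udd = 136.7, S_ddd = 91.13
Terminal payoffs (K − S): max(-166.5, 0) = 0, max(-64.03, 0) = 0, max(4.312, 0) = 4.312, max(49.87, 0) = 49.87
Node uu (S = 227.8): continuation = 1/1.02·[0.2667·0.0000 + 0.7333·0.0000] = 0.0000; exercise value = 0.0000 ≤ continuation, so V_uu = 0.0000
Node ud (S = 151.9): continuation = 1/1.02·[0.2667·0.0000 + 0.7333·4.3125] = 3.1005; exercise value = 0.0000 ≤ continuation, so V_ud = 3.1005
Node dd (S = 101.2): continuation = 1/1.02·[0.2667·4.3125 + 0.7333·49.8750] = 36.9853; exercise value = 39.7500 > continuation, so V_dd = 39.7500 (exercise)
Node u (S = 168.8): continuation = 1/1.02·[0.2667·0.0000 + 0.7333·3.1005] = 2.2291; exercise value = 0.0000 ≤ continuation, so V_u = 2.2291
Node d (S = 112.5): continuation = 1/1.02·[0.2667·3.1005 + 0.7333·39.7500] = 29.3890; exercise value = 28.5000 ≤ continuation, so V_d = 29.3890
Node 0 (S = 125): continuation = 1/1.02·[0.2667·2.2291 + 0.7333·29.3890] = 21.7121; exercise value = 16.0000 ≤ continuation, so V_0 = 21.7121

£21.71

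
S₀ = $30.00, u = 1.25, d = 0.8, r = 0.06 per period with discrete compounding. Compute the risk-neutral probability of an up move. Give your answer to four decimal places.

p = 0.5778

Risk-neutral probability p = (1 + 0.06 − 0.8)/(1.25 − 0.8) = 0.2600/0.4500 = 0.5778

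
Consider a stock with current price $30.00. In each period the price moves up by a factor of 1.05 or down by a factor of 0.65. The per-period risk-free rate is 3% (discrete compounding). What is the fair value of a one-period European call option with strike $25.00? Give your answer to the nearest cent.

Risk-neutral probability p = (1 + 0.03 − 0.65)/(1.05 − 0.65) = 0.3800/0.4000 = 0.9500
Terminal stock prices: S_u = 31.5, S_d = 19.5
Terminal payoffs (S − K): max(6.5, 0) = 6.5, max(-5.5, 0) = 0
Node 0 (S = 30): V_0 = 1/1.03·[0.9500·6.5000 + 0.0500·0.0000] = 5.9951

$6.00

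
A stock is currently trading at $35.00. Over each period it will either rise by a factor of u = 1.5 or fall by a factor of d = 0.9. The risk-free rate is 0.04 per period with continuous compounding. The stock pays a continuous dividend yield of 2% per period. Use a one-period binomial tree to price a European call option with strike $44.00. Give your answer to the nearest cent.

$1.64

Per-period risk-free factor R = e^0.04 = 1.0408; dividend-adjusted growth = e^(0.04−0.02) = 1.0202.
Risk-neutral probability p = (1.0202 − 0.9)/(1.5 − 0.9) = 0.1202/0.6000 = 0.2003
Terminal stock prices: S_u = 52.5, S_d = 31.5
Terminal payoffs (S − K): max(8.5, 0) = 8.5, max(-12.5, 0) = 0
Node 0 (S = 35): V_0 = e^(−0.04)·[0.2003·8.5000 + 0.7997·0.0000] = 1.6361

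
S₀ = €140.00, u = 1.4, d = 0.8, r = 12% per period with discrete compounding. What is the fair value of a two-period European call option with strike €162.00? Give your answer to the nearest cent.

Risk-neutral probability p = (1 + 0.12 − 0.8)/(1.4 − 0.8) = 0.3200/0.6000 = 0.5333
Terminal stock prices: S_uu = 274.4, S_ud = 156.8, S_dd = 89.6
Terminal payoffs (S − K): max(112.4, 0) = 112.4, max(-5.2, 0) = 0, max(-72.4, 0) = 0
Node u (S = 196): V_u = 1/1.12·[0.5333·112.4000 + 0.4667·0.0000] = 53.5238
Node d (S = 112): V_d = 1/1.12·[0.5333·0.0000 + 0.4667·0.0000] = 0.0000
Node 0 (S = 140): V_0 = 1/1.12·[0.5333·53.5238 + 0.4667·0.0000] = 25.4875

€25.49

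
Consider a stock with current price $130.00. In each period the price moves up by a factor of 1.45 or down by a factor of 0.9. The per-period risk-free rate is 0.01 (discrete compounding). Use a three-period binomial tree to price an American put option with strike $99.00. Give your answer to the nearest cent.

$2.10

Risk-neutral probability p = (1 + 0.01 − 0.9)/(1.45 − 0.9) = 0.1100/0.5500 = 0.2000
Terminal stock prices: S_uuu = 396.3, S_uud = 246, S_udd = 152.7, S_ddd = 94.77
Terminal payoffs (K − S): max(-297.3, 0) = 0, max(-147, 0) = 0, max(-53.69, 0) = 0, max(4.23, 0) = 4.23
Node uu (S = 273.3): continuation = 1/1.01·[0.2000·0.0000 + 0.8000·0.0000] = 0.0000; exercise value = 0.0000 ≤ continuation, so V_uu = 0.0000
Node ud (S = 169.7): continuation = 1/1.01·[0.2000·0.0000 + 0.8000·0.0000] = 0.0000; exercise value = 0.0000 ≤ continuation, so V_ud = 0.0000
Node dd (S = 105.3): continuation = 1/1.01·[0.2000·0.0000 + 0.8000·4.2300] = 3.3505; exercise value = 0.0000 ≤ continuation, so V_dd = 3.3505
Node u (S = 188.5): continuation = 1/1.01·[0.2000·0.0000 + 0.8000·0.0000] = 0.0000; exercise value = 0.0000 ≤ continuation, so V_u = 0.0000
Node d (S = 117): continuation = 1/1.01·[0.2000·0.0000 + 0.8000·3.3505] = 2.6539; exercise value = 0.0000 ≤ continuation, so V_d = 2.6539
Node 0 (S = 130): continuation = 1/1.01·[0.2000·0.0000 + 0.8000·2.6539] = 2.1021; exercise value = 0.0000 ≤ continuation, so V_0 = 2.1021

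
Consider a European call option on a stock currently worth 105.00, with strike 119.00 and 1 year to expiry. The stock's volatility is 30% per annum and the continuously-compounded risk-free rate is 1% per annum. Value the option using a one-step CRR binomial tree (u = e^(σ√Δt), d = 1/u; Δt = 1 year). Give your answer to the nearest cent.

CRR parameters: u = e^(σ√Δt) = e^(0.3·√1) = 1.3499, d = 1/u = 0.7408
Per-period rate: rΔt = 0.01·1 = 0.01, so R = e^0.01 = 1.0101
Risk-neutral probability p = (e^0.01 − 0.7408)/(1.3499 − 0.7408) = 0.2692/0.6090 = 0.4421
Terminal stock prices: S_u = 141.7, S_d = 77.79
Terminal payoffs (S − K): max(22.74, 0) = 22.74, max(-41.21, 0) = 0
Node 0 (S = 105): V_0 = e^(−0.01)·[0.4421·22.7352 + 0.5579·0.0000] = 9.9503

9.95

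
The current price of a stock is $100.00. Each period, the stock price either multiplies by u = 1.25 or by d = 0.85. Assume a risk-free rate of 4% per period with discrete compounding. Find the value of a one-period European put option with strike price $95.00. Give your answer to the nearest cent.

Risk-neutral probability p = (1 + 0.04 − 0.85)/(1.25 − 0.85) = 0.1900/0.4000 = 0.4750
Terminal stock prices: S_u = 125, S_d = 85
Terminal payoffs (K − S): max(-30, 0) = 0, max(10, 0) = 10
Node 0 (S = 100): V_0 = 1/1.04·[0.4750·0.0000 + 0.5250·10.0000] = 5.0481

$5.05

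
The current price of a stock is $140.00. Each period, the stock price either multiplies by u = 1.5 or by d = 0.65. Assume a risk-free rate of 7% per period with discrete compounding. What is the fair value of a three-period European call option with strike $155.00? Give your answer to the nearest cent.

Risk-neutral probability p = (1 + 0.07 − 0.65)/(1.5 − 0.65) = 0.4200/0.8500 = 0.4941
Terminal stock prices: S_uuu = 472.5, S_uud = 204.8, S_udd = 88.73, S_ddd = 38.45
Terminal payoffs (S − K): max(317.5, 0) = 317.5, max(49.75, 0) = 49.75, max(-66.27, 0) = 0, max(-116.6, 0) = 0
Node uu (S = 315): V_uu = 1/1.07·[0.4941·317.5000 + 0.5059·49.7500] = 170.1402
Node ud (S = 136.5): V_ud = 1/1.07·[0.4941·49.7500 + 0.5059·0.0000] = 22.9742
Node dd (S = 59.15): V_dd = 1/1.07·[0.4941·0.0000 + 0.5059·0.0000] = 0.0000
Node u (S = 210): V_u = 1/1.07·[0.4941·170.1402 + 0.5059·22.9742] = 89.4313
Node d (S = 91): V_d = 1/1.07·[0.4941·22.9742 + 0.5059·0.0000] = 10.6093
Node 0 (S = 140): V_0 = 1/1.07·[0.4941·89.4313 + 0.5059·10.6093] = 46.3146

$46.31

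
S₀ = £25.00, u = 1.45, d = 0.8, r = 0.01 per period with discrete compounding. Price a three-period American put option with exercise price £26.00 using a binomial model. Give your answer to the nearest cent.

Risk-neutral probability p = (1 + 0.01 − 0.8)/(1.45 − 0.8) = 0.2100/0.6500 = 0.3231
Terminal stock prices: S_uuu = 76.22, S_uud = 42.05, S_udd = 23.2, S_ddd = 12.8
Terminal payoffs (K − S): max(-50.22, 0) = 0, max(-16.05, 0) = 0, max(2.8, 0) = 2.8, max(13.2, 0) = 13.2
Node uu (S = 52.56): continuation = 1/1.01·[0.3231·0.0000 + 0.6769·0.0000] = 0.0000; exercise value = 0.0000 ≤ continuation, so V_uu = 0.0000
Node ud (S = 29): continuation = 1/1.01·[0.3231·0.0000 + 0.6769·2.8000] = 1.8766; exercise value = 0.0000 ≤ continuation, so V_ud = 1.8766
Node dd (S = 16): continuation = 1/1.01·[0.3231·2.8000 + 0.6769·13.2000] = 9.7426; exercise value = 10.0000 > continuation, so V_dd = 10.0000 (exercise)
Node u (S = 36.25): continuation = 1/1.01·[0.3231·0.0000 + 0.6769·1.8766] = 1.2577; exercise value = 0.0000 ≤ continuation, so V_u = 1.2577
Node d (S = 20): continuation = 1/1.01·[0.3231·1.8766 + 0.6769·10.0000] = 7.3025; exercise value = 6.0000 ≤ continuation, so V_d = 7.3025
Node 0 (S = 25): continuation = 1/1.01·[0.3231·1.2577 + 0.6769·7.3025] = 5.2966; exercise value = 1.0000 ≤ continuation, so V_0 = 5.2966

£5.30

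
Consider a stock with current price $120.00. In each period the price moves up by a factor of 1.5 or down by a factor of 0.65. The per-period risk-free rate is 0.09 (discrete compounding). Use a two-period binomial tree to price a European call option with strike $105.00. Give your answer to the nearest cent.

Risk-neutral probability p = (1 + 0.09 − 0.65)/(1.5 − 0.65) = 0.4400/0.8500 = 0.5176
Terminal stock prices: S_uu = 270, S_ud = 117, S_dd = 50.7
Terminal payoffs (S − K): max(165, 0) = 165, max(12, 0) = 12, max(-54.3, 0) = 0
Node u (S = 180): V_u = 1/1.09·[0.5176·165.0000 + 0.4824·12.0000] = 83.6697
Node d (S = 78): V_d = 1/1.09·[0.5176·12.0000 + 0.4824·0.0000] = 5.6989
Node 0 (S = 120): V_0 = 1/1.09·[0.5176·83.6697 + 0.4824·5.6989] = 42.2571

$42.26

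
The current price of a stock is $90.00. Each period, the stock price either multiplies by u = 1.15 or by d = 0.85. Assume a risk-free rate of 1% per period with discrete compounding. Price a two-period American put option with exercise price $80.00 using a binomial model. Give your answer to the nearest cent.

Risk-neutral probability p = (1 + 0.01 − 0.85)/(1.15 − 0.85) = 0.1600/0.3000 = 0.5333
Terminal stock prices: S_uu = 119, S_ud = 87.97, S_dd = 65.02
Terminal payoffs (K − S): max(-39.02, 0) = 0, max(-7.975, 0) = 0, max(14.98, 0) = 14.98
Node u (S = 103.5): continuation = 1/1.01·[0.5333·0.0000 + 0.4667·0.0000] = 0.0000; exercise value = 0.0000 ≤ continuation, so V_u = 0.0000
Node d (S = 76.5): continuation = 1/1.01·[0.5333·0.0000 + 0.4667·14.9750] = 6.9191; exercise value = 3.5000 ≤ continuation, so V_d = 6.9191
Node 0 (S = 90): continuation = 1/1.01·[0.5333·0.0000 + 0.4667·6.9191] = 3.1970; exercise value = 0.0000 ≤ continuation, so V_0 = 3.1970

$3.20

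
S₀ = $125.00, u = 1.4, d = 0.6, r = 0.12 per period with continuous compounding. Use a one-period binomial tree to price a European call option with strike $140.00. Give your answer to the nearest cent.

Risk-neutral probability p = (e^0.12 − 0.6)/(1.4 − 0.6) = 0.5275/0.8000 = 0.6594
Terminal stock prices: S_u = 175, S_d = 75
Terminal payoffs (S − K): max(35, 0) = 35, max(-65, 0) = 0
Node 0 (S = 125): V_0 = e^(−0.12)·[0.6594·35.0000 + 0.3406·0.0000] = 20.4683

$20.47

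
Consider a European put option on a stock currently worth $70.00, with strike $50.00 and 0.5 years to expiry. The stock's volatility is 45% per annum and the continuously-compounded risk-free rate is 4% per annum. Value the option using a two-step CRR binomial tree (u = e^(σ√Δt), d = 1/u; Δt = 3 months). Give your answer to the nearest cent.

$1.50

CRR parameters: u = e^(σ√Δt) = e^(0.45·√0.25) = 1.2523, d = 1/u = 0.7985
Per-period rate: rΔt = 0.04·0.25 = 0.01, so R = e^0.01 = 1.0101
Risk-neutral probability p = (e^0.01 − 0.7985)/(1.2523 − 0.7985) = 0.2115/0.4538 = 0.4661
Terminal stock prices: S_uu = 109.8, S_ud = 70, S_dd = 44.63
Terminal payoffs (K − S): max(-59.78, 0) = 0, max(-20, 0) = 0, max(5.366, 0) = 5.366
Node u (S = 87.66): V_u = e^(−0.01)·[0.4661·0.0000 + 0.5339·0.0000] = 0.0000
Node d (S = 55.9): V_d = e^(−0.01)·[0.4661·0.0000 + 0.5339·5.3660] = 2.8362
Node 0 (S = 70): V_0 = e^(−0.01)·[0.4661·0.0000 + 0.5339·2.8362] = 1.4991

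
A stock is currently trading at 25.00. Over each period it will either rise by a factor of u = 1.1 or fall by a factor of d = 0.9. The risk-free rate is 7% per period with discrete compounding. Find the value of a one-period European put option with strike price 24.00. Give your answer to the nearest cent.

Risk-neutral probability p = (1 + 0.07 − 0.9)/(1.1 − 0.9) = 0.1700/0.2000 = 0.8500
Terminal stock prices: S_u = 27.5, S_d = 22.5
Terminal payoffs (K − S): max(-3.5, 0) = 0, max(1.5, 0) = 1.5
Node 0 (S = 25): V_0 = 1/1.07·[0.8500·0.0000 + 0.1500·1.5000] = 0.2103

0.21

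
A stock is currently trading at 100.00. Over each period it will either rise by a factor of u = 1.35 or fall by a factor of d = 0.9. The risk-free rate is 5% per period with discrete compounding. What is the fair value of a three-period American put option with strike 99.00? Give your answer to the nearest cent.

Risk-neutral probability p = (1 + 0.05 − 0.9)/(1.35 − 0.9) = 0.1500/0.4500 = 0.3333
Terminal stock prices: S_uuu = 246, S_uud = 164, S_udd = 109.4, S_ddd = 72.9
Terminal payoffs (K − S): max(-147, 0) = 0, max(-65.03, 0) = 0, max(-10.35, 0) = 0, max(26.1, 0) = 26.1
Node uu (S = 182.3): continuation = 1/1.05·[0.3333·0.0000 + 0.6667·0.0000] = 0.0000; exercise value = 0.0000 ≤ continuation, so V_uu = 0.0000
Node ud (S = 121.5): continuation = 1/1.05·[0.3333·0.0000 + 0.6667·0.0000] = 0.0000; exercise value = 0.0000 ≤ continuation, so V_ud = 0.0000
Node dd (S = 81): continuation = 1/1.05·[0.3333·0.0000 + 0.6667·26.1000] = 16.5714; exercise value = 18.0000 > continuation, so V_dd = 18.0000 (exercise)
Node u (S = 135): continuation = 1/1.05·[0.3333·0.0000 + 0.6667·0.0000] = 0.0000; exercise value = 0.0000 ≤ continuation, so V_u = 0.0000
Node d (S = 90): continuation = 1/1.05·[0.3333·0.0000 + 0.6667·18.0000] = 11.4286; exercise value = 9.0000 ≤ continuation, so V_d = 11.4286
Node 0 (S = 100): continuation = 1/1.05·[0.3333·0.0000 + 0.6667·11.4286] = 7.2562; exercise value = 0.0000 ≤ continuation, so V_0 = 7.2562

7.26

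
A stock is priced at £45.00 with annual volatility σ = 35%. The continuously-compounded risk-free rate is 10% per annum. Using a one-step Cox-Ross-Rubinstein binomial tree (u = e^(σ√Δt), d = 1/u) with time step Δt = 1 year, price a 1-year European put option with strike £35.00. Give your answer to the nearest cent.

CRR parameters: u = e^(σ√Δt) = e^(0.35·√1) = 1.4191, d = 1/u = 0.7047
Per-period rate: rΔt = 0.1·1 = 0.1, so R = e^0.1 = 1.1052
Risk-neutral probability p = (e^0.1 − 0.7047)/(1.4191 − 0.7047) = 0.4005/0.7144 = 0.5606
Terminal stock prices: S_u = 63.86, S_d = 31.71
Terminal payoffs (K − S): max(-28.86, 0) = 0, max(3.289, 0) = 3.289
Node 0 (S = 45): V_0 = e^(−0.1)·[0.5606·0.0000 + 0.4394·3.2890] = 1.3077

£1.31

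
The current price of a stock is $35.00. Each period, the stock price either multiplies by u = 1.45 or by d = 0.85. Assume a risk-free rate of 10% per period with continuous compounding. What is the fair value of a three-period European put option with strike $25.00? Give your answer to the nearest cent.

$0.49

Risk-neutral probability p = (e^0.1 − 0.85)/(1.45 − 0.85) = 0.2552/0.6000 = 0.4253
Terminal stock prices: S_uuu = 106.7, S_uud = 62.55, S_udd = 36.67, S_ddd = 21.49
Terminal payoffs (K − S): max(-81.7, 0) = 0, max(-37.55, 0) = 0, max(-11.67, 0) = 0, max(3.506, 0) = 3.506
Node uu (S = 73.59): V_uu = e^(−0.1)·[0.4253·0.0000 + 0.5747·0.0000] = 0.0000
Node ud (S = 43.14): V_ud = e^(−0.1)·[0.4253·0.0000 + 0.5747·0.0000] = 0.0000
Node dd (S = 25.29): V_dd = e^(−0.1)·[0.4253·0.0000 + 0.5747·3.5056] = 1.8230
Node u (S = 50.75): V_u = e^(−0.1)·[0.4253·0.0000 + 0.5747·0.0000] = 0.0000
Node d (S = 29.75): V_d = e^(−0.1)·[0.4253·0.0000 + 0.5747·1.8230] = 0.9480
Node 0 (S = 35): V_0 = e^(−0.1)·[0.4253·0.0000 + 0.5747·0.9480] = 0.4930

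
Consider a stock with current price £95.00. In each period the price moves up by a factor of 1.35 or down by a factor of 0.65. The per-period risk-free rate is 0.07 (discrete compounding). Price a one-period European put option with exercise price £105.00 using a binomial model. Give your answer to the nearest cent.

£16.17

Risk-neutral probability p = (1 + 0.07 − 0.65)/(1.35 − 0.65) = 0.4200/0.7000 = 0.6000
Terminal stock prices: S_u = 128.2, S_d = 61.75
Terminal payoffs (K − S): max(-23.25, 0) = 0, max(43.25, 0) = 43.25
Node 0 (S = 95): V_0 = 1/1.07·[0.6000·0.0000 + 0.4000·43.2500] = 16.1682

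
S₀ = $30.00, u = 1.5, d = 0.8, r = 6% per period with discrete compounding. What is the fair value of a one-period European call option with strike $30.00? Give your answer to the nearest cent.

Risk-neutral probability p = (1 + 0.06 − 0.8)/(1.5 − 0.8) = 0.2600/0.7000 = 0.3714
Terminal stock prices: S_u = 45, S_d = 24
Terminal payoffs (S − K): max(15, 0) = 15, max(-6, 0) = 0
Node 0 (S = 30): V_0 = 1/1.06·[0.3714·15.0000 + 0.6286·0.0000] = 5.2561

$5.26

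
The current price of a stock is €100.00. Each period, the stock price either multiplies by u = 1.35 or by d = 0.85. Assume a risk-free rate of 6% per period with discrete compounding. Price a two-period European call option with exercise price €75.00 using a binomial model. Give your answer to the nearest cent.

Risk-neutral probability p = (1 + 0.06 − 0.85)/(1.35 − 0.85) = 0.2100/0.5000 = 0.4200
Terminal stock prices: S_uu = 182.3, S_ud = 114.8, S_dd = 72.25
Terminal payoffs (S − K): max(107.3, 0) = 107.3, max(39.75, 0) = 39.75, max(-2.75, 0) = 0
Node u (S = 135): V_u = 1/1.06·[0.4200·107.2500 + 0.5800·39.7500] = 64.2453
Node d (S = 85): V_d = 1/1.06·[0.4200·39.7500 + 0.5800·0.0000] = 15.7500
Node 0 (S = 100): V_0 = 1/1.06·[0.4200·64.2453 + 0.5800·15.7500] = 34.0736

€34.07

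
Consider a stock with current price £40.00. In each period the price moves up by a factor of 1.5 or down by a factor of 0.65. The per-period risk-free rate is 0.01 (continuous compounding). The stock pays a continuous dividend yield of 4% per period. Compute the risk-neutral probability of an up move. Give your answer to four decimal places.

p = 0.3770

Per-period risk-free factor R = e^0.01 = 1.0101; dividend-adjusted growth = e^(0.01−0.04) = 0.9704.
Risk-neutral probability p = (0.9704 − 0.65)/(1.5 − 0.65) = 0.3204/0.8500 = 0.3770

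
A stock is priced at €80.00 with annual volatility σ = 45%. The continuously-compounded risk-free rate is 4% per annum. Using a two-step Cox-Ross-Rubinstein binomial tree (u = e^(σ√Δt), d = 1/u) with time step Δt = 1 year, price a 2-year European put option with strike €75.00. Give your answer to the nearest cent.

CRR parameters: u = e^(σ√Δt) = e^(0.45·√1) = 1.5683, d = 1/u = 0.6376
Per-period rate: rΔt = 0.04·1 = 0.04, so R = e^0.04 = 1.0408
Risk-neutral probability p = (e^0.04 − 0.6376)/(1.5683 − 0.6376) = 0.4032/0.9307 = 0.4332
Terminal stock prices: S_uu = 196.8, S_ud = 80, S_dd = 32.53
Terminal payoffs (K − S): max(-121.8, 0) = 0, max(-5, 0) = 0, max(42.47, 0) = 42.47
Node u (S = 125.5): V_u = e^(−0.04)·[0.4332·0.0000 + 0.5668·0.0000] = 0.0000
Node d (S = 51.01): V_d = e^(−0.04)·[0.4332·0.0000 + 0.5668·42.4744] = 23.1301
Node 0 (S = 80): V_0 = e^(−0.04)·[0.4332·0.0000 + 0.5668·23.1301] = 12.5958

€12.60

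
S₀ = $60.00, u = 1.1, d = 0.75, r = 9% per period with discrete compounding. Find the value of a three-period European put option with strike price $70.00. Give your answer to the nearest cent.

$1.03

Risk-neutral probability p = (1 + 0.09 − 0.75)/(1.1 − 0.75) = 0.3400/0.3500 = 0.9714
Terminal stock prices: S_uuu = 79.86, S_uud = 54.45, S_udd = 37.12, S_ddd = 25.31
Terminal payoffs (K − S): max(-9.86, 0) = 0, max(15.55, 0) = 15.55, max(32.88, 0) = 32.88, max(44.69, 0) = 44.69
Node uu (S = 72.6): V_uu = 1/1.09·[0.9714·0.0000 + 0.0286·15.5500] = 0.4076
Node ud (S = 49.5): V_ud = 1/1.09·[0.9714·15.5500 + 0.0286·32.8750] = 14.7202
Node dd (S = 33.75): V_dd = 1/1.09·[0.9714·32.8750 + 0.0286·44.6875] = 30.4702
Node u (S = 66): V_u = 1/1.09·[0.9714·0.4076 + 0.0286·14.7202] = 0.7491
Node d (S = 45): V_d = 1/1.09·[0.9714·14.7202 + 0.0286·30.4702] = 13.9176
Node 0 (S = 60): V_0 = 1/1.09·[0.9714·0.7491 + 0.0286·13.9176] = 1.0324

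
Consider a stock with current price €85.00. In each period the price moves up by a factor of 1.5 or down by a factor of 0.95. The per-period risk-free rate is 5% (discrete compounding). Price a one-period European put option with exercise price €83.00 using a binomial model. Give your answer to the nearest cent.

€1.75

Risk-neutral probability p = (1 + 0.05 − 0.95)/(1.5 − 0.95) = 0.1000/0.5500 = 0.1818
Terminal stock prices: S_u = 127.5, S_d = 80.75
Terminal payoffs (K − S): max(-44.5, 0) = 0, max(2.25, 0) = 2.25
Node 0 (S = 85): V_0 = 1/1.05·[0.1818·0.0000 + 0.8182·2.2500] = 1.7532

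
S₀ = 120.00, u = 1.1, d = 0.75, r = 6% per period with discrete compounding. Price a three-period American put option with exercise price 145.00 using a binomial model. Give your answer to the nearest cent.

25.00

Risk-neutral probability p = (1 + 0.06 − 0.75)/(1.1 − 0.75) = 0.3100/0.3500 = 0.8857
Terminal stock prices: S_uuu = 159.7, S_uud = 108.9, S_udd = 74.25, S_ddd = 50.62
Terminal payoffs (K − S): max(-14.72, 0) = 0, max(36.1, 0) = 36.1, max(70.75, 0) = 70.75, max(94.38, 0) = 94.38
Node uu (S = 145.2): continuation = 1/1.06·[0.8857·0.0000 + 0.1143·36.1000] = 3.8922; exercise value = 0.0000 ≤ continuation, so V_uu = 3.8922
Node ud (S = 99): continuation = 1/1.06·[0.8857·36.1000 + 0.1143·70.7500] = 37.7925; exercise value = 46.0000 > continuation, so V_ud = 46.0000 (exercise)
Node dd (S = 67.5): continuation = 1/1.06·[0.8857·70.7500 + 0.1143·94.3750] = 69.2925; exercise value = 77.5000 > continuation, so V_dd = 77.5000 (exercise)
Node u (S = 132): continuation = 1/1.06·[0.8857·3.8922 + 0.1143·46.0000] = 8.2118; exercise value = 13.0000 > continuation, so V_u = 13.0000 (exercise)
Node d (S = 90): continuation = 1/1.06·[0.8857·46.0000 + 0.1143·77.5000] = 46.7925; exercise value = 55.0000 > continuation, so V_d = 55.0000 (exercise)
Node 0 (S = 120): continuation = 1/1.06·[0.8857·13.0000 + 0.1143·55.0000] = 16.7925; exercise value = 25.0000 > continuation, so V_0 = 25.0000 (exercise)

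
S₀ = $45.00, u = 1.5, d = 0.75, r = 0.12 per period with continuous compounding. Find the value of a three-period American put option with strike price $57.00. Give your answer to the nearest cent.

Risk-neutral probability p = (e^0.12 − 0.75)/(1.5 − 0.75) = 0.3775/0.7500 = 0.5033
Terminal stock prices: S_uuu = 151.9, S_uud = 75.94, S_udd = 37.97, S_ddd = 18.98
Terminal payoffs (K − S): max(-94.88, 0) = 0, max(-18.94, 0) = 0, max(19.03, 0) = 19.03, max(38.02, 0) = 38.02
Node uu (S = 101.2): continuation = e^(−0.12)·[0.5033·0.0000 + 0.4967·0.0000] = 0.0000; exercise value = 0.0000 ≤ continuation, so V_uu = 0.0000
Node ud (S = 50.62): continuation = e^(−0.12)·[0.5033·0.0000 + 0.4967·19.0312] = 8.3834; exercise value = 6.3750 ≤ continuation, so V_ud = 8.3834
Node dd (S = 25.31): continuation = e^(−0.12)·[0.5033·19.0312 + 0.4967·38.0156] = 25.2420; exercise value = 31.6875 > continuation, so V_dd = 31.6875 (exercise)
Node u (S = 67.5): continuation = e^(−0.12)·[0.5033·0.0000 + 0.4967·8.3834] = 3.6930; exercise value = 0.0000 ≤ continuation, so V_u = 3.6930
Node d (S = 33.75): continuation = e^(−0.12)·[0.5033·8.3834 + 0.4967·31.6875] = 17.7010; exercise value = 23.2500 > continuation, so V_d = 23.2500 (exercise)
Node 0 (S = 45): continuation = e^(−0.12)·[0.5033·3.6930 + 0.4967·23.2500] = 11.8904; exercise value = 12.0000 > continuation, so V_0 = 12.0000 (exercise)

$12.00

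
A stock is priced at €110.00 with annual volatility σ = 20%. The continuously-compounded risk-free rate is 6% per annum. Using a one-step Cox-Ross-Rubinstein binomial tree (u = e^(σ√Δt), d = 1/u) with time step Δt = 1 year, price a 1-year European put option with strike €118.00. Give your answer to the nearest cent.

CRR parameters: u = e^(σ√Δt) = e^(0.2·√1) = 1.2214, d = 1/u = 0.8187
Per-period rate: rΔt = 0.06·1 = 0.06, so R = e^0.06 = 1.0618
Risk-neutral probability p = (e^0.06 − 0.8187)/(1.2214 − 0.8187) = 0.2431/0.4027 = 0.6037
Terminal stock prices: S_u = 134.4, S_d = 90.06
Terminal payoffs (K − S): max(-16.35, 0) = 0, max(27.94, 0) = 27.94
Node 0 (S = 110): V_0 = e^(−0.06)·[0.6037·0.0000 + 0.3963·27.9396] = 10.4268

€10.43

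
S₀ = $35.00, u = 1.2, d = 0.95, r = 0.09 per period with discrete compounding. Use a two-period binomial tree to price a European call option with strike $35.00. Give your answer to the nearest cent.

Risk-neutral probability p = (1 + 0.09 − 0.95)/(1.2 − 0.95) = 0.1400/0.2500 = 0.5600
Terminal stock prices: S_uu = 50.4, S_ud = 39.9, S_dd = 31.59
Terminal payoffs (S − K): max(15.4, 0) = 15.4, max(4.9, 0) = 4.9, max(-3.413, 0) = 0
Node u (S = 42): V_u = 1/1.09·[0.5600·15.4000 + 0.4400·4.9000] = 9.8899
Node d (S = 33.25): V_d = 1/1.09·[0.5600·4.9000 + 0.4400·0.0000] = 2.5174
Node 0 (S = 35): V_0 = 1/1.09·[0.5600·9.8899 + 0.4400·2.5174] = 6.0973

$6.10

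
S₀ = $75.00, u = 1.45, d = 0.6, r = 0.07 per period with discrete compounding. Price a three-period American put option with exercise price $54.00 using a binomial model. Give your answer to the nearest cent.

$7.39

Risk-neutral probability p = (1 + 0.07 − 0.6)/(1.45 − 0.6) = 0.4700/0.8500 = 0.5529
Terminal stock prices: S_uuu = 228.6, S_uud = 94.61, S_udd = 39.15, S_ddd = 16.2
Terminal payoffs (K − S): max(-174.6, 0) = 0, max(-40.61, 0) = 0, max(14.85, 0) = 14.85, max(37.8, 0) = 37.8
Node uu (S = 157.7): continuation = 1/1.07·[0.5529·0.0000 + 0.4471·0.0000] = 0.0000; exercise value = 0.0000 ≤ continuation, so V_uu = 0.0000
Node ud (S = 65.25): continuation = 1/1.07·[0.5529·0.0000 + 0.4471·14.8500] = 6.2045; exercise value = 0.0000 ≤ continuation, so V_ud = 6.2045
Node dd (S = 27): continuation = 1/1.07·[0.5529·14.8500 + 0.4471·37.8000] = 23.4673; exercise value = 27.0000 > continuation, so V_dd = 27.0000 (exercise)
Node u (S = 108.8): continuation = 1/1.07·[0.5529·0.0000 + 0.4471·6.2045] = 2.5923; exercise value = 0.0000 ≤ continuation, so V_u = 2.5923
Node d (S = 45): continuation = 1/1.07·[0.5529·6.2045 + 0.4471·27.0000] = 14.4872; exercise value = 9.0000 ≤ continuation, so V_d = 14.4872
Node 0 (S = 75): continuation = 1/1.07·[0.5529·2.5923 + 0.4471·14.4872] = 7.3926; exercise value = 0.0000 ≤ continuation, so V_0 = 7.3926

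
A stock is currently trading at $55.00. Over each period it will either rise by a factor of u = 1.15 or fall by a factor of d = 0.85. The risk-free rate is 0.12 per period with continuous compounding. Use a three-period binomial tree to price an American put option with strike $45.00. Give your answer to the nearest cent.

$0.02

Risk-neutral probability p = (e^0.12 − 0.85)/(1.15 − 0.85) = 0.2775/0.3000 = 0.9250
Terminal stock prices: S_uuu = 83.65, S_uud = 61.83, S_udd = 45.7, S_ddd = 33.78
Terminal payoffs (K − S): max(-38.65, 0) = 0, max(-16.83, 0) = 0, max(-0.6981, 0) = 0, max(11.22, 0) = 11.22
Node uu (S = 72.74): continuation = e^(−0.12)·[0.9250·0.0000 + 0.0750·0.0000] = 0.0000; exercise value = 0.0000 ≤ continuation, so V_uu = 0.0000
Node ud (S = 53.76): continuation = e^(−0.12)·[0.9250·0.0000 + 0.0750·0.0000] = 0.0000; exercise value = 0.0000 ≤ continuation, so V_ud = 0.0000
Node dd (S = 39.74): continuation = e^(−0.12)·[0.9250·0.0000 + 0.0750·11.2231] = 0.7467; exercise value = 5.2625 > continuation, so V_dd = 5.2625 (exercise)
Node u (S = 63.25): continuation = e^(−0.12)·[0.9250·0.0000 + 0.0750·0.0000] = 0.0000; exercise value = 0.0000 ≤ continuation, so V_u = 0.0000
Node d (S = 46.75): continuation = e^(−0.12)·[0.9250·0.0000 + 0.0750·5.2625] = 0.3501; exercise value = 0.0000 ≤ continuation, so V_d = 0.3501
Node 0 (S = 55): continuation = e^(−0.12)·[0.9250·0.0000 + 0.0750·0.3501] = 0.0233; exercise value = 0.0000 ≤ continuation, so V_0 = 0.0233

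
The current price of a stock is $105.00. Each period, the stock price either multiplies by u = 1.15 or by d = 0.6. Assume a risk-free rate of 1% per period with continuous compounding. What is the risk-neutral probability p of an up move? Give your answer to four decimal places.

p = 0.7455

Risk-neutral probability p = (e^0.01 − 0.6)/(1.15 − 0.6) = 0.4101/0.5500 = 0.7455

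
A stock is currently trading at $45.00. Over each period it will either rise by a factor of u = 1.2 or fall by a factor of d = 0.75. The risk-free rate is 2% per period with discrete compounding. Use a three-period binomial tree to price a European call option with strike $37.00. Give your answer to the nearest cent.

$13.02

Risk-neutral probability p = (1 + 0.02 − 0.75)/(1.2 − 0.75) = 0.2700/0.4500 = 0.6000
Terminal stock prices: S_uuu = 77.76, S_uud = 48.6, S_udd = 30.38, S_ddd = 18.98
Terminal payoffs (S − K): max(40.76, 0) = 40.76, max(11.6, 0) = 11.6, max(-6.625, 0) = 0, max(-18.02, 0) = 0
Node uu (S = 64.8): V_uu = 1/1.02·[0.6000·40.7600 + 0.4000·11.6000] = 28.5255
Node ud (S = 40.5): V_ud = 1/1.02·[0.6000·11.6000 + 0.4000·0.0000] = 6.8235
Node dd (S = 25.31): V_dd = 1/1.02·[0.6000·0.0000 + 0.4000·0.0000] = 0.0000
Node u (S = 54): V_u = 1/1.02·[0.6000·28.5255 + 0.4000·6.8235] = 19.4556
Node d (S = 33.75): V_d = 1/1.02·[0.6000·6.8235 + 0.4000·0.0000] = 4.0138
Node 0 (S = 45): V_0 = 1/1.02·[0.6000·19.4556 + 0.4000·4.0138] = 13.0185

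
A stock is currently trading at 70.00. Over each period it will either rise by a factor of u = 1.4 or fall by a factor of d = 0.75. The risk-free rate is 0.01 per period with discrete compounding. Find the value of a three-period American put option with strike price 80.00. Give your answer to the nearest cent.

Risk-neutral probability p = (1 + 0.01 − 0.75)/(1.4 − 0.75) = 0.2600/0.6500 = 0.4000
Terminal stock prices: S_uuu = 192.1, S_uud = 102.9, S_udd = 55.12, S_ddd = 29.53
Terminal payoffs (K − S): max(-112.1, 0) = 0, max(-22.9, 0) = 0, max(24.88, 0) = 24.88, max(50.47, 0) = 50.47
Node uu (S = 137.2): continuation = 1/1.01·[0.4000·0.0000 + 0.6000·0.0000] = 0.0000; exercise value = 0.0000 ≤ continuation, so V_uu = 0.0000
Node ud (S = 73.5): continuation = 1/1.01·[0.4000·0.0000 + 0.6000·24.8750] = 14.7772; exercise value = 6.5000 ≤ continuation, so V_ud = 14.7772
Node dd (S = 39.38): continuation = 1/1.01·[0.4000·24.8750 + 0.6000·50.4688] = 39.8329; exercise value = 40.6250 > continuation, so V_dd = 40.6250 (exercise)
Node u (S = 98): continuation = 1/1.01·[0.4000·0.0000 + 0.6000·14.7772] = 8.7786; exercise value = 0.0000 ≤ continuation, so V_u = 8.7786
Node d (S = 52.5): continuation = 1/1.01·[0.4000·14.7772 + 0.6000·40.6250] = 29.9860; exercise value = 27.5000 ≤ continuation, so V_d = 29.9860
Node 0 (S = 70): continuation = 1/1.01·[0.4000·8.7786 + 0.6000·29.9860] = 21.2901; exercise value = 10.0000 ≤ continuation, so V_0 = 21.2901

21.29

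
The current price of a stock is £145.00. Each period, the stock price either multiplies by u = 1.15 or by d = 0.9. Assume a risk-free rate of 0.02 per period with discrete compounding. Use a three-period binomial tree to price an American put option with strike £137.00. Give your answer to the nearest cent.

Risk-neutral probability p = (1 + 0.02 − 0.9)/(1.15 − 0.9) = 0.1200/0.2500 = 0.4800
Terminal stock prices: S_uuu = 220.5, S_uud = 172.6, S_udd = 135.1, S_ddd = 105.7
Terminal payoffs (K − S): max(-83.53, 0) = 0, max(-35.59, 0) = 0, max(1.933, 0) = 1.933, max(31.29, 0) = 31.29
Node uu (S = 191.8): continuation = 1/1.02·[0.4800·0.0000 + 0.5200·0.0000] = 0.0000; exercise value = 0.0000 ≤ continuation, so V_uu = 0.0000
Node ud (S = 150.1): continuation = 1/1.02·[0.4800·0.0000 + 0.5200·1.9325] = 0.9852; exercise value = 0.0000 ≤ continuation, so V_ud = 0.9852
Node dd (S = 117.5): continuation = 1/1.02·[0.4800·1.9325 + 0.5200·31.2950] = 16.8637; exercise value = 19.5500 > continuation, so V_dd = 19.5500 (exercise)
Node u (S = 166.8): continuation = 1/1.02·[0.4800·0.0000 + 0.5200·0.9852] = 0.5023; exercise value = 0.0000 ≤ continuation, so V_u = 0.5023
Node d (S = 130.5): continuation = 1/1.02·[0.4800·0.9852 + 0.5200·19.5500] = 10.4303; exercise value = 6.5000 ≤ continuation, so V_d = 10.4303
Node 0 (S = 145): continuation = 1/1.02·[0.4800·0.5023 + 0.5200·10.4303] = 5.5538; exercise value = 0.0000 ≤ continuation, so V_0 = 5.5538

£5.55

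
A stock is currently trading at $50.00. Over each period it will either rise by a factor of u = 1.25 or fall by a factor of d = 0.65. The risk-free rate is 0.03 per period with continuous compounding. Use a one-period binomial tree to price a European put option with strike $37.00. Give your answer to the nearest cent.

Risk-neutral probability p = (e^0.03 − 0.65)/(1.25 − 0.65) = 0.3805/0.6000 = 0.6341
Terminal stock prices: S_u = 62.5, S_d = 32.5
Terminal payoffs (K − S): max(-25.5, 0) = 0, max(4.5, 0) = 4.5
Node 0 (S = 50): V_0 = e^(−0.03)·[0.6341·0.0000 + 0.3659·4.5000] = 1.5979

$1.60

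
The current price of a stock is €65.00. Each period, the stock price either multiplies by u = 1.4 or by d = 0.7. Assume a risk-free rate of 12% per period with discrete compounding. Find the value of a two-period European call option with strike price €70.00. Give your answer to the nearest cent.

Risk-neutral probability p = (1 + 0.12 − 0.7)/(1.4 − 0.7) = 0.4200/0.7000 = 0.6000
Terminal stock prices: S_uu = 127.4, S_ud = 63.7, S_dd = 31.85
Terminal payoffs (S − K): max(57.4, 0) = 57.4, max(-6.3, 0) = 0, max(-38.15, 0) = 0
Node u (S = 91): V_u = 1/1.12·[0.6000·57.4000 + 0.4000·0.0000] = 30.7500
Node d (S = 45.5): V_d = 1/1.12·[0.6000·0.0000 + 0.4000·0.0000] = 0.0000
Node 0 (S = 65): V_0 = 1/1.12·[0.6000·30.7500 + 0.4000·0.0000] = 16.4732

€16.47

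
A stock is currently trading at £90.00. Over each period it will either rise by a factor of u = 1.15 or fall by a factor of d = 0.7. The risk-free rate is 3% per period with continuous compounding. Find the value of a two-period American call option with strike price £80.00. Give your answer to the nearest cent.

£19.82

Risk-neutral probability p = (e^0.03 − 0.7)/(1.15 − 0.7) = 0.3305/0.4500 = 0.7343
Terminal stock prices: S_uu = 119, S_ud = 72.45, S_dd = 44.1
Terminal payoffs (S − K): max(39.02, 0) = 39.02, max(-7.55, 0) = 0, max(-35.9, 0) = 0
Node u (S = 103.5): continuation = e^(−0.03)·[0.7343·39.0250 + 0.2657·0.0000] = 27.8108; exercise value = 23.5000 ≤ continuation, so V_u = 27.8108
Node d (S = 63): continuation = e^(−0.03)·[0.7343·0.0000 + 0.2657·0.0000] = 0.0000; exercise value = 0.0000 ≤ continuation, so V_d = 0.0000
Node 0 (S = 90): continuation = e^(−0.03)·[0.7343·27.8108 + 0.2657·0.0000] = 19.8191; exercise value = 10.0000 ≤ continuation, so V_0 = 19.8191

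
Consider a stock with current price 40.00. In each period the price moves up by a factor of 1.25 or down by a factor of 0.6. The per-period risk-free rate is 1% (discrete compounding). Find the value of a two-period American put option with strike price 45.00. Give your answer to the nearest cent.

11.10

Risk-neutral probability p = (1 + 0.01 − 0.6)/(1.25 − 0.6) = 0.4100/0.6500 = 0.6308
Terminal stock prices: S_uu = 62.5, S_ud = 30, S_dd = 14.4
Terminal payoffs (K − S): max(-17.5, 0) = 0, max(15, 0) = 15, max(30.6, 0) = 30.6
Node u (S = 50): continuation = 1/1.01·[0.6308·0.0000 + 0.3692·15.0000] = 5.4836; exercise value = 0.0000 ≤ continuation, so V_u = 5.4836
Node d (S = 24): continuation = 1/1.01·[0.6308·15.0000 + 0.3692·30.6000] = 20.5545; exercise value = 21.0000 > continuation, so V_d = 21.0000 (exercise)
Node 0 (S = 40): continuation = 1/1.01·[0.6308·5.4836 + 0.3692·21.0000] = 11.1017; exercise value = 5.0000 ≤ continuation, so V_0 = 11.1017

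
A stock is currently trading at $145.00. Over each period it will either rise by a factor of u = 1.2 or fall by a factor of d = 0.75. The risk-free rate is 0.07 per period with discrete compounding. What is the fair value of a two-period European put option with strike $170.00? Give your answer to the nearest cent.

$20.62

Risk-neutral probability p = (1 + 0.07 − 0.75)/(1.2 − 0.75) = 0.3200/0.4500 = 0.7111
Terminal stock prices: S_uu = 208.8, S_ud = 130.5, S_dd = 81.56
Terminal payoffs (K − S): max(-38.8, 0) = 0, max(39.5, 0) = 39.5, max(88.44, 0) = 88.44
Node u (S = 174): V_u = 1/1.07·[0.7111·0.0000 + 0.2889·39.5000] = 10.6646
Node d (S = 108.8): V_d = 1/1.07·[0.7111·39.5000 + 0.2889·88.4375] = 50.1285
Node 0 (S = 145): V_0 = 1/1.07·[0.7111·10.6646 + 0.2889·50.1285] = 20.6218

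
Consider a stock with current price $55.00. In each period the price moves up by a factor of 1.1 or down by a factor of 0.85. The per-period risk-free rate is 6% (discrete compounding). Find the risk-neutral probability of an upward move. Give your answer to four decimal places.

p = 0.8400

Risk-neutral probability p = (1 + 0.06 − 0.85)/(1.1 − 0.85) = 0.2100/0.2500 = 0.8400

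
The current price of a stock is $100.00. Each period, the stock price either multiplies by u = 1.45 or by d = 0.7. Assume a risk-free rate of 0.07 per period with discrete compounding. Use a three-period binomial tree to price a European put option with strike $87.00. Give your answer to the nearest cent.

Risk-neutral probability p = (1 + 0.07 − 0.7)/(1.45 − 0.7) = 0.3700/0.7500 = 0.4933
Terminal stock prices: S_uuu = 304.9, S_uud = 147.2, S_udd = 71.05, S_ddd = 34.3
Terminal payoffs (K − S): max(-217.9, 0) = 0, max(-60.17, 0) = 0, max(15.95, 0) = 15.95, max(52.7, 0) = 52.7
Node uu (S = 210.2): V_uu = 1/1.07·[0.4933·0.0000 + 0.5067·0.0000] = 0.0000
Node ud (S = 101.5): V_ud = 1/1.07·[0.4933·0.0000 + 0.5067·15.9500] = 7.5526
Node dd (S = 49): V_dd = 1/1.07·[0.4933·15.9500 + 0.5067·52.7000] = 32.3084
Node u (S = 145): V_u = 1/1.07·[0.4933·0.0000 + 0.5067·7.5526] = 3.5763
Node d (S = 70): V_d = 1/1.07·[0.4933·7.5526 + 0.5067·32.3084] = 18.7809
Node 0 (S = 100): V_0 = 1/1.07·[0.4933·3.5763 + 0.5067·18.7809] = 10.5420

$10.54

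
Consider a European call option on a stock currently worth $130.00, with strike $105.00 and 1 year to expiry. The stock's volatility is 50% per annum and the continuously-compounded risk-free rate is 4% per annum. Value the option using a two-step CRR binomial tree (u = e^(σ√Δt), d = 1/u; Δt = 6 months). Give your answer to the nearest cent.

CRR parameters: u = e^(σ√Δt) = e^(0.5·√0.5) = 1.4241, d = 1/u = 0.7022
Per-period rate: rΔt = 0.04·0.5 = 0.02, so R = e^0.02 = 1.0202
Risk-neutral probability p = (e^0.02 − 0.7022)/(1.4241 − 0.7022) = 0.3180/0.7219 = 0.4405
Terminal stock prices: S_uu = 263.7, S_ud = 130, S_dd = 64.1
Terminal payoffs (S − K): max(158.7, 0) = 158.7, max(25, 0) = 25, max(-40.9, 0) = 0
Node u (S = 185.1): V_u = e^(−0.02)·[0.4405·158.6549 + 0.5595·25.0000] = 82.2146
Node d (S = 91.28): V_d = e^(−0.02)·[0.4405·25.0000 + 0.5595·0.0000] = 10.7945
Node 0 (S = 130): V_0 = e^(−0.02)·[0.4405·82.2146 + 0.5595·10.7945] = 41.4186

$41.42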